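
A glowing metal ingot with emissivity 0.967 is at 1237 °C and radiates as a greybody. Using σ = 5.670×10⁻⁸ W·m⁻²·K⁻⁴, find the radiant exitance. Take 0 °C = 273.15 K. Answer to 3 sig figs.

T = 1237 °C + 273.15 = 1510.15 K.
Stefan–Boltzmann: I = εσT⁴ = 0.967 × 5.670×10⁻⁸ × (1510.15)⁴ = 2.85×10⁵ W/m².

I ≈ 2.85×10⁵ W/m²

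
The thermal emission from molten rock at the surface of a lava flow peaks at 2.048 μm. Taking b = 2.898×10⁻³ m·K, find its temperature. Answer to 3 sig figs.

T ≈ 1.42×10³ K

Wien's law gives T = b/λ_max = (2.898×10⁻³ m·K)/(2.048×10⁻⁶ m) = 1.42×10³ K.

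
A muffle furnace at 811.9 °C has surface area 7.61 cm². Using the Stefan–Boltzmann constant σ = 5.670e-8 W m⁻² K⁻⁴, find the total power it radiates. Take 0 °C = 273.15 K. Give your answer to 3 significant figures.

P ≈ 59.8 W

T = 811.9 °C + 273.15 = 1085.05 K.
Area A = 7.61 cm² = 7.61×10⁻⁴ m².
P = σAT⁴ = 5.670×10⁻⁸ × 7.61×10⁻⁴ × (1085.05)⁴ = 59.8 W.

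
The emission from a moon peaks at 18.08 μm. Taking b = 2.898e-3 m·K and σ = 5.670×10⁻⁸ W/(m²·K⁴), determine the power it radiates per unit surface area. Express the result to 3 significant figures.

Wien's law: T = b/λ_max = 2.898×10⁻³/1.808×10⁻⁵ = 160.288 K.
Then I = σT⁴ = 5.670×10⁻⁸×(160.288)⁴ = 37.4 W/m².

I ≈ 37.4 W/m²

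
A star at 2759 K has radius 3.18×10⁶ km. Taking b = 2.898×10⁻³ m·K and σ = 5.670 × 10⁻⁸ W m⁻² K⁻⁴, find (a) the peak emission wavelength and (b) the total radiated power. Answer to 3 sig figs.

λ_max ≈ 1.05×10³ nm; P ≈ 4.17×10²⁶ W

(a) λ_max = b/T = 2.898×10⁻³/2759 = 1.050×10⁻⁶ m = 1.05×10³ nm.
Surface area A = 4πR² = 4π(3.18×10⁹ m)² = 1.27076×10²⁰ m².
(b) P = σAT⁴ = 5.670×10⁻⁸×1.27076×10²⁰×(2759)⁴ = 4.17×10²⁶ W.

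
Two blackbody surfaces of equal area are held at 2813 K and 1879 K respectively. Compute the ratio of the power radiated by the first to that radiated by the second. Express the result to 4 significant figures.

With equal areas, P₁/P₂ = (T₁/T₂)⁴ = (2813/1879)⁴ = 5.023.

P₁/P₂ ≈ 5.023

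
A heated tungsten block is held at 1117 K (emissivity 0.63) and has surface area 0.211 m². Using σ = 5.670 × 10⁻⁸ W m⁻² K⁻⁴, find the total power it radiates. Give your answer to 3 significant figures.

Area A = 0.211 m².
P = εσAT⁴ = 0.63 × 5.670×10⁻⁸ × 0.211 × (1117)⁴ = 1.17×10⁴ W.

P ≈ 1.17×10⁴ W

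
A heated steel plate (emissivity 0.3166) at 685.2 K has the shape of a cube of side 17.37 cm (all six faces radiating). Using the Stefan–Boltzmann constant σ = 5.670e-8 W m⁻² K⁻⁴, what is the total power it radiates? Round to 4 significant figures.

Area A = 6s² = 6×(0.1737 m)² = 0.18103 m².
P = εσAT⁴ = 0.3166 × 5.670×10⁻⁸ × 0.18103 × (685.2)⁴ = 716.3 W.

P ≈ 716.3 W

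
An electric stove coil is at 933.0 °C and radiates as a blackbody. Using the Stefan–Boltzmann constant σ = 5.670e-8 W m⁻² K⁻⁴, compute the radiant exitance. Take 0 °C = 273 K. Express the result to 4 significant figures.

I ≈ 1.199×10⁵ W/m²

T = 933.0 °C + 273 = 1206.0 K.
Stefan–Boltzmann: I = σT⁴ = 5.670×10⁻⁸ × (1206.0)⁴ = 1.199×10⁵ W/m².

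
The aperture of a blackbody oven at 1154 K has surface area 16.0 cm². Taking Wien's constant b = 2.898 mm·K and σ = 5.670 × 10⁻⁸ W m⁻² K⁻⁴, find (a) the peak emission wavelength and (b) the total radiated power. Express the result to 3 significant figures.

λ_max ≈ 2.51 μm; P ≈ 161 W

(a) λ_max = b/T = 2.898×10⁻³/1154 = 2.511×10⁻⁶ m = 2.51 μm.
Area A = 16.0 cm² = 1.60×10⁻³ m².
(b) P = σAT⁴ = 5.670×10⁻⁸×1.60×10⁻³×(1154)⁴ = 161 W.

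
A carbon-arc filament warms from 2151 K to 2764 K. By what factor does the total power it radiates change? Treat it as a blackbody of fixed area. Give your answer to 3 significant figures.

P₂/P₁ ≈ 2.73

P ∝ T⁴, so P₂/P₁ = (T₂/T₁)⁴ = (2764/2151)⁴ = (1.28498)⁴ = 2.73.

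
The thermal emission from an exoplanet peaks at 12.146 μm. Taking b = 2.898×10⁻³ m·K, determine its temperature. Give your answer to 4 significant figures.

Wien's law gives T = b/λ_max = (2.898×10⁻³ m·K)/(1.2146×10⁻⁵ m) = 238.6 K.

T ≈ 238.6 K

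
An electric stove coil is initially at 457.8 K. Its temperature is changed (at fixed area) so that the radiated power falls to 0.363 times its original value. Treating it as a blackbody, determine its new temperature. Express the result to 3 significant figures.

T₂ ≈ 355 K

P ∝ T⁴, so T₂/T₁ = (P₂/P₁)^(1/4) = (0.363)^(1/4) = 0.776205.
T₂ = 457.8 × 0.776205 = 355 K.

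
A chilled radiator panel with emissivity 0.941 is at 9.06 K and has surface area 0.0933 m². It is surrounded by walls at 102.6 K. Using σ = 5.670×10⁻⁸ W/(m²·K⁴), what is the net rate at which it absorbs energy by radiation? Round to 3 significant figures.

Area A = 0.0933 m².
Net radiated power P_net = εσA(T⁴ − T₀⁴) = 0.941×5.670×10⁻⁸×0.0933×(9.06⁴ − 102.6⁴).
T⁴ − T₀⁴ = 6737.72 − 1.10813×10⁸ = -1.10806×10⁸ K⁴, so P_net = -0.552 W — negative, meaning a net gain of 0.552 W.

Net gain ≈ 0.552 W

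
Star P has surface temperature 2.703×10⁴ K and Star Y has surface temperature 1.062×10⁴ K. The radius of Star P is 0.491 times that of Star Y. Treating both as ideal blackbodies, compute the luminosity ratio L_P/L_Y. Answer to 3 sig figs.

L ∝ R²T⁴, so L_P/L_Y = (R_P/R_Y)²(T_P/T_Y)⁴ = (0.491)² × (2.703×10⁴/1.062×10⁴)⁴ = 0.241081 × 41.9649 = 10.1.

L_P/L_Y ≈ 10.1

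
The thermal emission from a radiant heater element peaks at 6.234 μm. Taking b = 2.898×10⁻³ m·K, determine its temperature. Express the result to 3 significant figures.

Wien's law gives T = b/λ_max = (2.898×10⁻³ m·K)/(6.234×10⁻⁶ m) = 465 K.

T ≈ 465 K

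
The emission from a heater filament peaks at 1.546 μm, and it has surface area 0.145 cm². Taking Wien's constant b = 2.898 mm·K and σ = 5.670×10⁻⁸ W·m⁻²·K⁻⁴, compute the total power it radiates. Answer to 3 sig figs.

Wien's law: T = b/λ_max = 2.898×10⁻³/1.546×10⁻⁶ = 1874.51 K.
Area A = 0.145 cm² = 1.45×10⁻⁵ m².
Then P = σAT⁴ = 5.670×10⁻⁸×1.45×10⁻⁵×(1874.51)⁴ = 10.2 W.

P ≈ 10.2 W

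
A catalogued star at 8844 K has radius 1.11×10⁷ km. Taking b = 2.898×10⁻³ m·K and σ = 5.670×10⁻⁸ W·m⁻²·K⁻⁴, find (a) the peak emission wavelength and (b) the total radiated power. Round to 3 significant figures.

λ_max ≈ 0.328 μm; P ≈ 5.37×10²⁹ W

(a) λ_max = b/T = 2.898×10⁻³/8844 = 3.277×10⁻⁷ m = 0.328 μm.
Surface area A = 4πR² = 4π(1.11×10¹⁰ m)² = 1.54830×10²¹ m².
(b) P = σAT⁴ = 5.670×10⁻⁸×1.54830×10²¹×(8844)⁴ = 5.37×10²⁹ W.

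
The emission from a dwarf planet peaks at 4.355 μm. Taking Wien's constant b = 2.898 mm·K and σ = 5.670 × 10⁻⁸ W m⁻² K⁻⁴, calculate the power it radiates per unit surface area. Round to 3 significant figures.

Wien's law: T = b/λ_max = 2.898×10⁻³/4.355×10⁻⁶ = 665.442 K.
Then I = σT⁴ = 5.670×10⁻⁸×(665.442)⁴ = 1.11×10⁴ W/m².

I ≈ 1.11×10⁴ W/m²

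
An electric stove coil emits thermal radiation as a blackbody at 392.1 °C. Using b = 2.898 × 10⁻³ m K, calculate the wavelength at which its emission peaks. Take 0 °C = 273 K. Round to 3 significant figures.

T = 392.1 °C + 273 = 665.1 K.
Wien's displacement law: λ_max = b/T = (2.898×10⁻³ m·K)/(665.1 K) = 4.357×10⁻⁶ m.
That is 4.36 μm, in the infrared range.

λ_max ≈ 4.36 μm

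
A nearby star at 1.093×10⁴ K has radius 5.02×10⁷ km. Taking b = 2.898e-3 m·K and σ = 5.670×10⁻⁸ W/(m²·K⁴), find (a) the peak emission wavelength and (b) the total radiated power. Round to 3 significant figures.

(a) λ_max = b/T = 2.898×10⁻³/1.093×10⁴ = 2.651×10⁻⁷ m = 265 nm.
Surface area A = 4πR² = 4π(5.02×10¹⁰ m)² = 3.16678×10²² m².
(b) P = σAT⁴ = 5.670×10⁻⁸×3.16678×10²²×(1.093×10⁴)⁴ = 2.56×10³¹ W.

λ_max ≈ 265 nm; P ≈ 2.56×10³¹ W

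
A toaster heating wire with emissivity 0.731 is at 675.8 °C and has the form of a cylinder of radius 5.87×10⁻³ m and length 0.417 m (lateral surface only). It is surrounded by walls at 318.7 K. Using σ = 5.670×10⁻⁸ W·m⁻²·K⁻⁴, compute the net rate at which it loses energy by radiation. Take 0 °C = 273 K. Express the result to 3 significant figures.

T = 675.8 °C + 273 = 948.8 K.
Lateral area A = 2πrL = 2π×5.87×10⁻³×0.417 = 0.0153799 m².
Net radiated power P_net = εσA(T⁴ − T₀⁴) = 0.731×5.670×10⁻⁸×0.0153799×(948.8⁴ − 318.7⁴).
T⁴ − T₀⁴ = 8.10399×10¹¹ − 1.03164×10¹⁰ = 8.00083×10¹¹ K⁴, so P_net = 510 W.

Net loss ≈ 510 W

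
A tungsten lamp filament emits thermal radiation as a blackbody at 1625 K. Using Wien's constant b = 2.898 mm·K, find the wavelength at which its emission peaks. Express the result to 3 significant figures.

Wien's displacement law: λ_max = b/T = (2.898×10⁻³ m·K)/(1625 K) = 1.783×10⁻⁶ m.
That is 1.78×10³ nm, in the infrared range.

λ_max ≈ 1.78×10³ nm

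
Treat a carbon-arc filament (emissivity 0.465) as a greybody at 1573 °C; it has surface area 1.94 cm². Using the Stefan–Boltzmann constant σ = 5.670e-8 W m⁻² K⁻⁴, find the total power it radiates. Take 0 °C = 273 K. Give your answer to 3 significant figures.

T = 1573 °C + 273 = 1846 K.
Area A = 1.94 cm² = 1.94×10⁻⁴ m².
P = εσAT⁴ = 0.465 × 5.670×10⁻⁸ × 1.94×10⁻⁴ × (1846)⁴ = 59.4 W.

P ≈ 59.4 W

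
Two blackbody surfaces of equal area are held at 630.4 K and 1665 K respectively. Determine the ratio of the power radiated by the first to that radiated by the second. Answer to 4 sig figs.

With equal areas, P₁/P₂ = (T₁/T₂)⁴ = (630.4/1665)⁴ = 0.02055.

P₁/P₂ ≈ 0.02055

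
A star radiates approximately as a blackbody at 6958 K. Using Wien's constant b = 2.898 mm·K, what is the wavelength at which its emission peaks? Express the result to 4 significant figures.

Wien's displacement law: λ_max = b/T = (2.898×10⁻³ m·K)/(6958 K) = 4.1650×10⁻⁷ m.
That is 416.5 nm, in the visible range.

λ_max ≈ 416.5 nm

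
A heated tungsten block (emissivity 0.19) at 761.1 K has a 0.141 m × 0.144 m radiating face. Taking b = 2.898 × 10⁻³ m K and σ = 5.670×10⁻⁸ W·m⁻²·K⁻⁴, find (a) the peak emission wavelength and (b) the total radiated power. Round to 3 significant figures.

(a) λ_max = b/T = 2.898×10⁻³/761.1 = 3.808×10⁻⁶ m = 3.81 μm.
Area A = 0.141 × 0.144 = 0.020304 m².
(b) P = εσAT⁴ = 0.19×5.670×10⁻⁸×0.020304×(761.1)⁴ = 73.4 W.

λ_max ≈ 3.81 μm; P ≈ 73.4 W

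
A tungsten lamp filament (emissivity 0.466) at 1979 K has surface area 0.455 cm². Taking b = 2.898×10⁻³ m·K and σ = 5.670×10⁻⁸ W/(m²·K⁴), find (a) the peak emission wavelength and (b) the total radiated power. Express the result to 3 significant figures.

(a) λ_max = b/T = 2.898×10⁻³/1979 = 1.464×10⁻⁶ m = 1.46 μm.
Area A = 0.455 cm² = 4.55×10⁻⁵ m².
(b) P = εσAT⁴ = 0.466×5.670×10⁻⁸×4.55×10⁻⁵×(1979)⁴ = 18.4 W.

λ_max ≈ 1.46 μm; P ≈ 18.4 W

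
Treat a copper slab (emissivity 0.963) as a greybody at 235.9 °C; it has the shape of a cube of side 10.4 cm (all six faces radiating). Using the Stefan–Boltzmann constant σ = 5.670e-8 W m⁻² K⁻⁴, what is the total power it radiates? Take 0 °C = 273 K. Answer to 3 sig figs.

T = 235.9 °C + 273 = 508.9 K.
Area A = 6s² = 6×(0.104 m)² = 0.064896 m².
P = εσAT⁴ = 0.963 × 5.670×10⁻⁸ × 0.064896 × (508.9)⁴ = 238 W.

P ≈ 238 W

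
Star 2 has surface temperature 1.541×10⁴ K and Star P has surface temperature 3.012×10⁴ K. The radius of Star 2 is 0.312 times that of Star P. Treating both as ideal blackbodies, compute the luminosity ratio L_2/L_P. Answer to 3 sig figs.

L ∝ R²T⁴, so L_2/L_P = (R_2/R_P)²(T_2/T_P)⁴ = (0.312)² × (1.541×10⁴/3.012×10⁴)⁴ = 0.097344 × 0.0685158 = 6.67×10⁻³.

L_2/L_P ≈ 6.67×10⁻³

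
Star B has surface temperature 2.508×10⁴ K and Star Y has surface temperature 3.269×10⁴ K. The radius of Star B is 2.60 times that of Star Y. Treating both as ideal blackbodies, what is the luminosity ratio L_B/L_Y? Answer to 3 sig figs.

L_B/L_Y ≈ 2.34

L ∝ R²T⁴, so L_B/L_Y = (R_B/R_Y)²(T_B/T_Y)⁴ = (2.60)² × (2.508×10⁴/3.269×10⁴)⁴ = 6.76 × 0.346458 = 2.34.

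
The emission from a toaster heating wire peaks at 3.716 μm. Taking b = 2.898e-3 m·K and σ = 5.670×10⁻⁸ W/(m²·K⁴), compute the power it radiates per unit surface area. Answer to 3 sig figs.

I ≈ 2.10×10⁴ W/m²

Wien's law: T = b/λ_max = 2.898×10⁻³/3.716×10⁻⁶ = 779.871 K.
Then I = σT⁴ = 5.670×10⁻⁸×(779.871)⁴ = 2.10×10⁴ W/m².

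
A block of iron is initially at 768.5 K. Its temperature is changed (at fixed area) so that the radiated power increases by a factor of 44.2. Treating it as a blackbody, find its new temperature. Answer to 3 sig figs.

T₂ ≈ 1.98×10³ K

P ∝ T⁴, so T₂/T₁ = (P₂/P₁)^(1/4) = (44.2)^(1/4) = 2.57843.
T₂ = 768.5 × 2.57843 = 1.98×10³ K.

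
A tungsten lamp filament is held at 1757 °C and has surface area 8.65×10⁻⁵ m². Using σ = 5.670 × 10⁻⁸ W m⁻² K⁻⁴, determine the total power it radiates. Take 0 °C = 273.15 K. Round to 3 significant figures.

P ≈ 83.3 W

T = 1757 °C + 273.15 = 2030.15 K.
Area A = 8.65×10⁻⁵ m².
P = σAT⁴ = 5.670×10⁻⁸ × 8.65×10⁻⁵ × (2030.15)⁴ = 83.3 W.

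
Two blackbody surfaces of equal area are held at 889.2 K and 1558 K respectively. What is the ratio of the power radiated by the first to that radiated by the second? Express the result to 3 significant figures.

P₁/P₂ ≈ 0.106

With equal areas, P₁/P₂ = (T₁/T₂)⁴ = (889.2/1558)⁴ = 0.106.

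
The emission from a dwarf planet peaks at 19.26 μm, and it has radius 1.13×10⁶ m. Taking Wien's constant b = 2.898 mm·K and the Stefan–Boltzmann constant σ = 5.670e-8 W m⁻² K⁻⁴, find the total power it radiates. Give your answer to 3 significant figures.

Wien's law: T = b/λ_max = 2.898×10⁻³/1.926×10⁻⁵ = 150.467 K.
Surface area A = 4πR² = 4π(1.13×10⁶ m)² = 1.60460×10¹³ m².
Then P = σAT⁴ = 5.670×10⁻⁸×1.60460×10¹³×(150.467)⁴ = 4.66×10¹⁴ W.

P ≈ 4.66×10¹⁴ W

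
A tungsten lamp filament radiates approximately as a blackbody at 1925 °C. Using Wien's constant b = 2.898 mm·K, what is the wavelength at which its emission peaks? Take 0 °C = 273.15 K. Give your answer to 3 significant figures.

T = 1925 °C + 273.15 = 2198.15 K.
Wien's displacement law: λ_max = b/T = (2.898×10⁻³ m·K)/(2198.15 K) = 1.318×10⁻⁶ m.
That is 1.32×10³ nm, in the infrared range.

λ_max ≈ 1.32×10³ nm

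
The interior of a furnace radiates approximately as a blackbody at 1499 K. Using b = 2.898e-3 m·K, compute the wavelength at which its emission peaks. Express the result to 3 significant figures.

λ_max ≈ 1.93 μm

Wien's displacement law: λ_max = b/T = (2.898×10⁻³ m·K)/(1499 K) = 1.933×10⁻⁶ m.
That is 1.93 μm, in the infrared range.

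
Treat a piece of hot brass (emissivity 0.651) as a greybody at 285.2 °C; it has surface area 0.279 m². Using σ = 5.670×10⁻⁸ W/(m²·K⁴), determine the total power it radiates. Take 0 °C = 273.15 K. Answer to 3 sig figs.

T = 285.2 °C + 273.15 = 558.35 K.
Area A = 0.279 m².
P = εσAT⁴ = 0.651 × 5.670×10⁻⁸ × 0.279 × (558.35)⁴ = 1.00×10³ W.

P ≈ 1.00×10³ W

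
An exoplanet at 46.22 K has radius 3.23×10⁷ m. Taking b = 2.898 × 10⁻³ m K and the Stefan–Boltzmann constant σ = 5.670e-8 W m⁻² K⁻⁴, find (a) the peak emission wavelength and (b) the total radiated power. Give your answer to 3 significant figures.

(a) λ_max = b/T = 2.898×10⁻³/46.22 = 6.270×10⁻⁵ m = 62.7 μm.
Surface area A = 4πR² = 4π(3.23×10⁷ m)² = 1.31104×10¹⁶ m².
(b) P = σAT⁴ = 5.670×10⁻⁸×1.31104×10¹⁶×(46.22)⁴ = 3.39×10¹⁵ W.

λ_max ≈ 62.7 μm; P ≈ 3.39×10¹⁵ W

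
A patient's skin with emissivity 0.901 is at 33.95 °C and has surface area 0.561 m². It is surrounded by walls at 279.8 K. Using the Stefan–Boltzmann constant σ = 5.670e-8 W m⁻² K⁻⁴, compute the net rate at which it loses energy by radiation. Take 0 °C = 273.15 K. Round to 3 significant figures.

Net loss ≈ 79.3 W

T = 33.95 °C + 273.15 = 307.10 K.
Area A = 0.561 m².
Net radiated power P_net = εσA(T⁴ − T₀⁴) = 0.901×5.670×10⁻⁸×0.561×(307.10⁴ − 279.8⁴).
T⁴ − T₀⁴ = 8.89445×10⁹ − 6.12902×10⁹ = 2.76543×10⁹ K⁴, so P_net = 79.3 W.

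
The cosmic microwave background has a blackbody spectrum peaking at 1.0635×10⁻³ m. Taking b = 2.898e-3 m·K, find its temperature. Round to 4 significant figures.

T ≈ 2.725 K

Wien's law gives T = b/λ_max = (2.898×10⁻³ m·K)/(1.0635×10⁻³ m) = 2.725 K.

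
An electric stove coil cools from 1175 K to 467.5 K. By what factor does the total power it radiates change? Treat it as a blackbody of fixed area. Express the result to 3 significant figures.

P₂/P₁ ≈ 0.0251

P ∝ T⁴, so P₂/P₁ = (T₂/T₁)⁴ = (467.5/1175)⁴ = (0.397872)⁴ = 0.0251.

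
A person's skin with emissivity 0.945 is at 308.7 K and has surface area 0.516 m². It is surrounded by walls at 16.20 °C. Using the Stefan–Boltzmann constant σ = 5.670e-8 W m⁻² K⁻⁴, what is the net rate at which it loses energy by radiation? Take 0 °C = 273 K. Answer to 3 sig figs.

Net loss ≈ 57.7 W

Surroundings: T = 16.20 °C + 273 = 289.20 K.
Area A = 0.516 m².
Net radiated power P_net = εσA(T⁴ − T₀⁴) = 0.945×5.670×10⁻⁸×0.516×(308.7⁴ − 289.20⁴).
T⁴ − T₀⁴ = 9.08127×10⁹ − 6.99509×10⁹ = 2.08618×10⁹ K⁴, so P_net = 57.7 W.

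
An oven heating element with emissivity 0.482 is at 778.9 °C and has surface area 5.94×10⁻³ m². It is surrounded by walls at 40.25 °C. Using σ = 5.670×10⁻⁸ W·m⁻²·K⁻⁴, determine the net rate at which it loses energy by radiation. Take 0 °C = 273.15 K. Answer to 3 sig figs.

Net loss ≈ 197 W

T = 778.9 °C + 273.15 = 1052.05 K.
Surroundings: T = 40.25 °C + 273.15 = 313.40 K.
Area A = 5.94×10⁻³ m².
Net radiated power P_net = εσA(T⁴ − T₀⁴) = 0.482×5.670×10⁻⁸×5.94×10⁻³×(1052.05⁴ − 313.40⁴).
T⁴ − T₀⁴ = 1.22503×10¹² − 9.64708×10⁹ = 1.21538×10¹² K⁴, so P_net = 197 W.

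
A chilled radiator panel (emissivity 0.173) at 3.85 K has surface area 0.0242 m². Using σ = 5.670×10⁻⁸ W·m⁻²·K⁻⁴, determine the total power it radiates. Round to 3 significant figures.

Area A = 0.0242 m².
P = εσAT⁴ = 0.173 × 5.670×10⁻⁸ × 0.0242 × (3.85)⁴ = 5.22×10⁻⁸ W.

P ≈ 5.22×10⁻⁸ W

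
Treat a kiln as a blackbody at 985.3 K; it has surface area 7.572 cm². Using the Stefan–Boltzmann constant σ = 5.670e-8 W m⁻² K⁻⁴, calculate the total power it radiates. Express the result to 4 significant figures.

P ≈ 40.46 W

Area A = 7.572 cm² = 7.572×10⁻⁴ m².
P = σAT⁴ = 5.670×10⁻⁸ × 7.572×10⁻⁴ × (985.3)⁴ = 40.46 W.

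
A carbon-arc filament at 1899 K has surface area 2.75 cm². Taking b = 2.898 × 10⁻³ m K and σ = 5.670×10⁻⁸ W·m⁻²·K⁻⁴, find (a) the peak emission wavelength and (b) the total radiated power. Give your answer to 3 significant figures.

(a) λ_max = b/T = 2.898×10⁻³/1899 = 1.526×10⁻⁶ m = 1.53 μm.
Area A = 2.75 cm² = 2.75×10⁻⁴ m².
(b) P = σAT⁴ = 5.670×10⁻⁸×2.75×10⁻⁴×(1899)⁴ = 203 W.

λ_max ≈ 1.53 μm; P ≈ 203 W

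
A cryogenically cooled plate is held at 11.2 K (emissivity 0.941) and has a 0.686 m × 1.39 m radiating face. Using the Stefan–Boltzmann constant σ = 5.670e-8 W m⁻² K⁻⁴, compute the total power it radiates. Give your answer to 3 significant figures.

P ≈ 8.01×10⁻⁴ W

Area A = 0.686 × 1.39 = 0.95354 m².
P = εσAT⁴ = 0.941 × 5.670×10⁻⁸ × 0.95354 × (11.2)⁴ = 8.01×10⁻⁴ W.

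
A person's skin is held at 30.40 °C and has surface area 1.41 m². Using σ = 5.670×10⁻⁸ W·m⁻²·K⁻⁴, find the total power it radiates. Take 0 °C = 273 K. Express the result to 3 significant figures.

P ≈ 677 W

T = 30.40 °C + 273 = 303.40 K.
Area A = 1.41 m².
P = σAT⁴ = 5.670×10⁻⁸ × 1.41 × (303.40)⁴ = 677 W.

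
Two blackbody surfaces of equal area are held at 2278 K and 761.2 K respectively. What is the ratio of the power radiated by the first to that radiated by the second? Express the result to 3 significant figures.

P₁/P₂ ≈ 80.2

With equal areas, P₁/P₂ = (T₁/T₂)⁴ = (2278/761.2)⁴ = 80.2.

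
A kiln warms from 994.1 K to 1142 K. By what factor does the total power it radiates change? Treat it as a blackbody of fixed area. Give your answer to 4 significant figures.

P ∝ T⁴, so P₂/P₁ = (T₂/T₁)⁴ = (1142/994.1)⁴ = (1.14878)⁴ = 1.742.

P₂/P₁ ≈ 1.742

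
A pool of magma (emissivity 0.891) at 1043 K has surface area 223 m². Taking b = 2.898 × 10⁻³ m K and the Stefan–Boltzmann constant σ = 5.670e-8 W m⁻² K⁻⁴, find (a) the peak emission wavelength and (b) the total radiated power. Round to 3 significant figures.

λ_max ≈ 2.78×10³ nm; P ≈ 1.33×10⁷ W

(a) λ_max = b/T = 2.898×10⁻³/1043 = 2.779×10⁻⁶ m = 2.78×10³ nm.
Area A = 223 m².
(b) P = εσAT⁴ = 0.891×5.670×10⁻⁸×223×(1043)⁴ = 1.33×10⁷ W.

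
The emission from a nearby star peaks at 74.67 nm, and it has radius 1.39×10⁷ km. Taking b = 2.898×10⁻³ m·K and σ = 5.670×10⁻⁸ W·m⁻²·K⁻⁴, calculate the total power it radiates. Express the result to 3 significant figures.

P ≈ 3.12×10³² W

Wien's law: T = b/λ_max = 2.898×10⁻³/7.467×10⁻⁸ = 38810.8 K.
Surface area A = 4πR² = 4π(1.39×10¹⁰ m)² = 2.42795×10²¹ m².
Then P = σAT⁴ = 5.670×10⁻⁸×2.42795×10²¹×(38810.8)⁴ = 3.12×10³² W.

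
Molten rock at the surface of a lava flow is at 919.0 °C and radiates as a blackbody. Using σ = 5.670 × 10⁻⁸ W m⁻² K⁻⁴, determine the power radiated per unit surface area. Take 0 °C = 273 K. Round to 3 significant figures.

T = 919.0 °C + 273 = 1192.0 K.
Stefan–Boltzmann: I = σT⁴ = 5.670×10⁻⁸ × (1192.0)⁴ = 1.14×10⁵ W/m².

I ≈ 1.14×10⁵ W/m²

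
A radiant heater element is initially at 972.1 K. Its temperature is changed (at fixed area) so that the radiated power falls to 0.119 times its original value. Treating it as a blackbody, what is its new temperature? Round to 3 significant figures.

T₂ ≈ 571 K

P ∝ T⁴, so T₂/T₁ = (P₂/P₁)^(1/4) = (0.119)^(1/4) = 0.587336.
T₂ = 972.1 × 0.587336 = 571 K.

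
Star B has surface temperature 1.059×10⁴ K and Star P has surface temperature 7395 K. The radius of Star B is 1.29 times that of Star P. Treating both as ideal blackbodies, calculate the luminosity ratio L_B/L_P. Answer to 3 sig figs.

L_B/L_P ≈ 7.00

L ∝ R²T⁴, so L_B/L_P = (R_B/R_P)²(T_B/T_P)⁴ = (1.29)² × (1.059×10⁴/7395)⁴ = 1.6641 × 4.20563 = 7.00.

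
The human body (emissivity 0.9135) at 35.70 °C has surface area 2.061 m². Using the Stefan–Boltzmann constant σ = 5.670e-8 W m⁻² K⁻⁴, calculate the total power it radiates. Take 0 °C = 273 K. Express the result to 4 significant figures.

P ≈ 969.4 W

T = 35.70 °C + 273 = 308.70 K.
Area A = 2.061 m².
P = εσAT⁴ = 0.9135 × 5.670×10⁻⁸ × 2.061 × (308.70)⁴ = 969.4 W.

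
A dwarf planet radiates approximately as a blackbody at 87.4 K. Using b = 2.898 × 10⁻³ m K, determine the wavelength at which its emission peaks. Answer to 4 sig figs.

Wien's displacement law: λ_max = b/T = (2.898×10⁻³ m·K)/(87.4 K) = 3.3158×10⁻⁵ m.
That is 33.16 μm, in the infrared range.

λ_max ≈ 33.16 μm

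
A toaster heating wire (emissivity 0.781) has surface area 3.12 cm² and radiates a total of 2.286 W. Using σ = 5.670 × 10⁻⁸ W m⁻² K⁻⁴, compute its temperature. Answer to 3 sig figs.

T ≈ 638 K

Area A = 3.12 cm² = 3.12×10⁻⁴ m².
P = εσAT⁴ ⇒ T = (P/(εσA))^(1/4) = (2.286/(0.781×5.670×10⁻⁸×3.12×10⁻⁴))^(1/4) = 638 K.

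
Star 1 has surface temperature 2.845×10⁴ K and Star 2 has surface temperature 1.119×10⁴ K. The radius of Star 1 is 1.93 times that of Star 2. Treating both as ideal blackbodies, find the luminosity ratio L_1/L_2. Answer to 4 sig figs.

L ∝ R²T⁴, so L_1/L_2 = (R_1/R_2)²(T_1/T_2)⁴ = (1.93)² × (2.845×10⁴/1.119×10⁴)⁴ = 3.7249 × 41.7839 = 155.6.

L_1/L_2 ≈ 155.6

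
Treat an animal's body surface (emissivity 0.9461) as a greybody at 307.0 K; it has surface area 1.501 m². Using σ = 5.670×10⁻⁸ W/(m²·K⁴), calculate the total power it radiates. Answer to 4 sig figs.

P ≈ 715.2 W

Area A = 1.501 m².
P = εσAT⁴ = 0.9461 × 5.670×10⁻⁸ × 1.501 × (307.0)⁴ = 715.2 W.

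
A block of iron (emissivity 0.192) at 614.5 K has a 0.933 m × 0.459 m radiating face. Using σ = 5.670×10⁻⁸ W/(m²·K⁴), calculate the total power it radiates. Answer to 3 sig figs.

Area A = 0.933 × 0.459 = 0.428247 m².
P = εσAT⁴ = 0.192 × 5.670×10⁻⁸ × 0.428247 × (614.5)⁴ = 665 W.

P ≈ 665 W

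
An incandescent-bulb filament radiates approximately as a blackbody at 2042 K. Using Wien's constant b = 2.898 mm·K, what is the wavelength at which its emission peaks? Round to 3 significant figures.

λ_max ≈ 1.42×10³ nm

Wien's displacement law: λ_max = b/T = (2.898×10⁻³ m·K)/(2042 K) = 1.419×10⁻⁶ m.
That is 1.42×10³ nm, in the infrared range.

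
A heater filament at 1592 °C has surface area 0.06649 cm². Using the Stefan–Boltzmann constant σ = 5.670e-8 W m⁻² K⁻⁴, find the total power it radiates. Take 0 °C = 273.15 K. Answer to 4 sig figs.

P ≈ 4.562 W

T = 1592 °C + 273.15 = 1865.15 K.
Area A = 0.06649 cm² = 6.649×10⁻⁶ m².
P = σAT⁴ = 5.670×10⁻⁸ × 6.649×10⁻⁶ × (1865.15)⁴ = 4.562 W.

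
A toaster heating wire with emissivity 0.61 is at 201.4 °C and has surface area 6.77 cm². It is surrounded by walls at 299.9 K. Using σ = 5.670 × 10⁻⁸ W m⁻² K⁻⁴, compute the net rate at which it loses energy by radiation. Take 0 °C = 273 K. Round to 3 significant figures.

T = 201.4 °C + 273 = 474.4 K.
Area A = 6.77 cm² = 6.77×10⁻⁴ m².
Net radiated power P_net = εσA(T⁴ − T₀⁴) = 0.61×5.670×10⁻⁸×6.77×10⁻⁴×(474.4⁴ − 299.9⁴).
T⁴ − T₀⁴ = 5.06499×10¹⁰ − 8.08921×10⁹ = 4.25607×10¹⁰ K⁴, so P_net = 0.997 W.

Net loss ≈ 0.997 W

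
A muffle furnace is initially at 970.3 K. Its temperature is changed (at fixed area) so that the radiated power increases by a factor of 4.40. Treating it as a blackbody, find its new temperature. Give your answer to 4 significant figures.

P ∝ T⁴, so T₂/T₁ = (P₂/P₁)^(1/4) = (4.40)^(1/4) = 1.44832.
T₂ = 970.3 × 1.44832 = 1405 K.

T₂ ≈ 1405 K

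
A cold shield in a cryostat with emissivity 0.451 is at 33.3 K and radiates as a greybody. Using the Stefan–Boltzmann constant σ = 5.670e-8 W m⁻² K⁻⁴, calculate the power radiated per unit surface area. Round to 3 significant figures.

Stefan–Boltzmann: I = εσT⁴ = 0.451 × 5.670×10⁻⁸ × (33.3)⁴ = 0.0314 W/m².

I ≈ 0.0314 W/m²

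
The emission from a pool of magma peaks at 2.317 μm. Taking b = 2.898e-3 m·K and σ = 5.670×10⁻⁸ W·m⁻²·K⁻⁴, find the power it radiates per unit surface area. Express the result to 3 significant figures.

Wien's law: T = b/λ_max = 2.898×10⁻³/2.317×10⁻⁶ = 1250.76 K.
Then I = σT⁴ = 5.670×10⁻⁸×(1250.76)⁴ = 1.39×10⁵ W/m².

I ≈ 1.39×10⁵ W/m²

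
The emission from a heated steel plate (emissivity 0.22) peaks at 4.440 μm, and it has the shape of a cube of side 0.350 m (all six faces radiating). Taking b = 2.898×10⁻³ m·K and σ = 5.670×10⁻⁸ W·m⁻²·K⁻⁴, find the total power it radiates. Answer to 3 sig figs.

P ≈ 1.66×10³ W

Wien's law: T = b/λ_max = 2.898×10⁻³/4.440×10⁻⁶ = 652.703 K.
Area A = 6s² = 6×(0.350 m)² = 0.735 m².
Then P = εσAT⁴ = 0.22×5.670×10⁻⁸×0.735×(652.703)⁴ = 1.66×10³ W.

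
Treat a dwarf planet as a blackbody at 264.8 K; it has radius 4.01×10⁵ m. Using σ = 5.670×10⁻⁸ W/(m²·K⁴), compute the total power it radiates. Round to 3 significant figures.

Surface area A = 4πR² = 4π(4.01×10⁵ m)² = 2.02068×10¹² m².
P = σAT⁴ = 5.670×10⁻⁸ × 2.02068×10¹² × (264.8)⁴ = 5.63×10¹⁴ W.

P ≈ 5.63×10¹⁴ W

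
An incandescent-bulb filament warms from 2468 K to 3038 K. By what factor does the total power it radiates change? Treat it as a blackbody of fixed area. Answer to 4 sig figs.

P ∝ T⁴, so P₂/P₁ = (T₂/T₁)⁴ = (3038/2468)⁴ = (1.23096)⁴ = 2.296.

P₂/P₁ ≈ 2.296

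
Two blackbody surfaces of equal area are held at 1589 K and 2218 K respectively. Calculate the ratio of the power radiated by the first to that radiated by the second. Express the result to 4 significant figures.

With equal areas, P₁/P₂ = (T₁/T₂)⁴ = (1589/2218)⁴ = 0.2634.

P₁/P₂ ≈ 0.2634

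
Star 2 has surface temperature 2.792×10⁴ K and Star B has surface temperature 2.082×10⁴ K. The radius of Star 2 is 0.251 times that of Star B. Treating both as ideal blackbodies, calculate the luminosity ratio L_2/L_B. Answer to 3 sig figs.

L ∝ R²T⁴, so L_2/L_B = (R_2/R_B)²(T_2/T_B)⁴ = (0.251)² × (2.792×10⁴/2.082×10⁴)⁴ = 0.063001 × 3.23399 = 0.204.

L_2/L_B ≈ 0.204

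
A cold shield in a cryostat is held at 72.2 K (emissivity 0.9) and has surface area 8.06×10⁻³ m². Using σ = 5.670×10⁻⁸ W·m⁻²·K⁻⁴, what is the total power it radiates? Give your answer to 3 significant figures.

P ≈ 0.0112 W

Area A = 8.06×10⁻³ m².
P = εσAT⁴ = 0.9 × 5.670×10⁻⁸ × 8.06×10⁻³ × (72.2)⁴ = 0.0112 W.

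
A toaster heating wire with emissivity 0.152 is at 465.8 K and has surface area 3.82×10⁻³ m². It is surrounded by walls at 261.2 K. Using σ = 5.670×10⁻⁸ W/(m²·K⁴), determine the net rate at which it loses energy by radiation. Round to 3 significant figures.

Area A = 3.82×10⁻³ m².
Net radiated power P_net = εσA(T⁴ − T₀⁴) = 0.152×5.670×10⁻⁸×3.82×10⁻³×(465.8⁴ − 261.2⁴).
T⁴ − T₀⁴ = 4.70758×10¹⁰ − 4.65471×10⁹ = 4.24211×10¹⁰ K⁴, so P_net = 1.40 W.

Net loss ≈ 1.40 W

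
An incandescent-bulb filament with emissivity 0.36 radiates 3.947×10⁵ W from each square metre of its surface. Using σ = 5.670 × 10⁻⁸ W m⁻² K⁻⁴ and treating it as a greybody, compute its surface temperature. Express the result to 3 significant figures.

T ≈ 2.10×10³ K

I = εσT⁴, so T = (I/εσ)^(1/4) = (3.947×10⁵/(0.36×5.670×10⁻⁸))^(1/4) = 2.10×10³ K.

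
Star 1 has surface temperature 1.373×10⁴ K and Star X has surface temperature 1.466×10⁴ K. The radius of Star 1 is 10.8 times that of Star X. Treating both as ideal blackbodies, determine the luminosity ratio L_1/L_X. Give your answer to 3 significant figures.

L ∝ R²T⁴, so L_1/L_X = (R_1/R_X)²(T_1/T_X)⁴ = (10.8)² × (1.373×10⁴/1.466×10⁴)⁴ = 116.64 × 0.769390 = 89.7.

L_1/L_X ≈ 89.7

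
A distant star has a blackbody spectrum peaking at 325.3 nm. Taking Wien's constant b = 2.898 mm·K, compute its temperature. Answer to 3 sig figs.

T ≈ 8.91×10³ K

Wien's law gives T = b/λ_max = (2.898×10⁻³ m·K)/(3.253×10⁻⁷ m) = 8.91×10³ K.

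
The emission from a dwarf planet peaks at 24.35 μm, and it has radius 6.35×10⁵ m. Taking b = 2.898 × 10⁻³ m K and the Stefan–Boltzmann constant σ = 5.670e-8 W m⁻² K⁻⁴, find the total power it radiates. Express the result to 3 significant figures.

Wien's law: T = b/λ_max = 2.898×10⁻³/2.435×10⁻⁵ = 119.014 K.
Surface area A = 4πR² = 4π(6.35×10⁵ m)² = 5.06707×10¹² m².
Then P = σAT⁴ = 5.670×10⁻⁸×5.06707×10¹²×(119.014)⁴ = 5.76×10¹³ W.

P ≈ 5.76×10¹³ W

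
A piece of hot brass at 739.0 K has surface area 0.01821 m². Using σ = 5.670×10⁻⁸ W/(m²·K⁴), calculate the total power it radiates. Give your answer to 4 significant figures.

Area A = 0.01821 m².
P = σAT⁴ = 5.670×10⁻⁸ × 0.01821 × (739.0)⁴ = 307.9 W.

P ≈ 307.9 W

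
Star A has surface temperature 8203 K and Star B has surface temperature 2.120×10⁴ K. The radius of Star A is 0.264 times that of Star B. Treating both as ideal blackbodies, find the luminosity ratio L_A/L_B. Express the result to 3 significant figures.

L ∝ R²T⁴, so L_A/L_B = (R_A/R_B)²(T_A/T_B)⁴ = (0.264)² × (8203/2.120×10⁴)⁴ = 0.069696 × 0.0224154 = 1.56×10⁻³.

L_A/L_B ≈ 1.56×10⁻³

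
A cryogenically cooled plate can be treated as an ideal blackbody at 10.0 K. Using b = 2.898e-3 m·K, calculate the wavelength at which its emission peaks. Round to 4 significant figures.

λ_max ≈ 0.2898 mm

Wien's displacement law: λ_max = b/T = (2.898×10⁻³ m·K)/(10.0 K) = 2.8980×10⁻⁴ m.
That is 0.2898 mm, in the infrared range.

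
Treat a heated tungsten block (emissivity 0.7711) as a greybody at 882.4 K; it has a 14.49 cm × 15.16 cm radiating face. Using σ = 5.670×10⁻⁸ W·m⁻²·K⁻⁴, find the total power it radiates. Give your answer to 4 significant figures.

Area A = 0.1449 × 0.1516 = 0.0219668 m².
P = εσAT⁴ = 0.7711 × 5.670×10⁻⁸ × 0.0219668 × (882.4)⁴ = 582.3 W.

P ≈ 582.3 W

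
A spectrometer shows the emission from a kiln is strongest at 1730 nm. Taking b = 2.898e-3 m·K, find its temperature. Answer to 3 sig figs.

Wien's law gives T = b/λ_max = (2.898×10⁻³ m·K)/(1.730×10⁻⁶ m) = 1.68×10³ K.

T ≈ 1.68×10³ K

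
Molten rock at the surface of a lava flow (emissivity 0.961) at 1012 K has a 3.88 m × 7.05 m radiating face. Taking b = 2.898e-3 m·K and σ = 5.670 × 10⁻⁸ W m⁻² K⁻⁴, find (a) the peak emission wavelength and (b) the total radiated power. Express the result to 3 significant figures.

(a) λ_max = b/T = 2.898×10⁻³/1012 = 2.864×10⁻⁶ m = 2.86×10³ nm.
Area A = 3.88 × 7.05 = 27.354 m².
(b) P = εσAT⁴ = 0.961×5.670×10⁻⁸×27.354×(1012)⁴ = 1.56×10⁶ W.

λ_max ≈ 2.86×10³ nm; P ≈ 1.56×10⁶ W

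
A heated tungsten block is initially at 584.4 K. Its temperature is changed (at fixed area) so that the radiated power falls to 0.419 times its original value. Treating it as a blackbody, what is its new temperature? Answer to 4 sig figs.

T₂ ≈ 470.2 K

P ∝ T⁴, so T₂/T₁ = (P₂/P₁)^(1/4) = (0.419)^(1/4) = 0.804551.
T₂ = 584.4 × 0.804551 = 470.2 K.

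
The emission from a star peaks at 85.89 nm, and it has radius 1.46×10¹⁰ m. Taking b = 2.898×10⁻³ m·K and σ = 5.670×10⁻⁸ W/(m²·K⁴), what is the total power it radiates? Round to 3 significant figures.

Wien's law: T = b/λ_max = 2.898×10⁻³/8.589×10⁻⁸ = 33740.8 K.
Surface area A = 4πR² = 4π(1.46×10¹⁰ m)² = 2.67865×10²¹ m².
Then P = σAT⁴ = 5.670×10⁻⁸×2.67865×10²¹×(33740.8)⁴ = 1.97×10³² W.

P ≈ 1.97×10³² W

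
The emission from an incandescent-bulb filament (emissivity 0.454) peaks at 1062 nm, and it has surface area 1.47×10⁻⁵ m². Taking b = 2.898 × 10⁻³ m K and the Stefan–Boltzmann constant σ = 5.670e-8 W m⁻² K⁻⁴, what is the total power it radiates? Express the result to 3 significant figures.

P ≈ 21.0 W

Wien's law: T = b/λ_max = 2.898×10⁻³/1.062×10⁻⁶ = 2728.81 K.
Area A = 1.47×10⁻⁵ m².
Then P = εσAT⁴ = 0.454×5.670×10⁻⁸×1.47×10⁻⁵×(2728.81)⁴ = 21.0 W.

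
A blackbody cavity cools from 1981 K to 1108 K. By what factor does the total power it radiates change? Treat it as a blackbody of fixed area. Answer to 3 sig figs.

P₂/P₁ ≈ 0.0979

P ∝ T⁴, so P₂/P₁ = (T₂/T₁)⁴ = (1108/1981)⁴ = (0.559313)⁴ = 0.0979.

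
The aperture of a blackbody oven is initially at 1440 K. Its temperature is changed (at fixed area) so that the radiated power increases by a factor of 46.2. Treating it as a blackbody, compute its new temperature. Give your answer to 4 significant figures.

P ∝ T⁴, so T₂/T₁ = (P₂/P₁)^(1/4) = (46.2)^(1/4) = 2.60712.
T₂ = 1440 × 2.60712 = 3754 K.

T₂ ≈ 3754 K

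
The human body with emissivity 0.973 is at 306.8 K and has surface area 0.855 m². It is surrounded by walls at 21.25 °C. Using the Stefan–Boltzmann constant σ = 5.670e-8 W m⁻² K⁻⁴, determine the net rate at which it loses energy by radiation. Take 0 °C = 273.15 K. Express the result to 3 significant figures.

Surroundings: T = 21.25 °C + 273.15 = 294.40 K.
Area A = 0.855 m².
Net radiated power P_net = εσA(T⁴ − T₀⁴) = 0.973×5.670×10⁻⁸×0.855×(306.8⁴ − 294.40⁴).
T⁴ − T₀⁴ = 8.85975×10⁹ − 7.51192×10⁹ = 1.34783×10⁹ K⁴, so P_net = 63.6 W.

Net loss ≈ 63.6 W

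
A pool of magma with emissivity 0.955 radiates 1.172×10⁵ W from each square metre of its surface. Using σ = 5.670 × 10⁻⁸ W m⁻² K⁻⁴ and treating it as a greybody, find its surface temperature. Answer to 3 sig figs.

I = εσT⁴, so T = (I/εσ)^(1/4) = (1.172×10⁵/(0.955×5.670×10⁻⁸))^(1/4) = 1.21×10³ K.

T ≈ 1.21×10³ K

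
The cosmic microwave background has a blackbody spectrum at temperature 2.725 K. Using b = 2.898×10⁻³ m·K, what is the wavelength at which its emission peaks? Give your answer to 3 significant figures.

Wien's displacement law: λ_max = b/T = (2.898×10⁻³ m·K)/(2.725 K) = 1.063×10⁻³ m.
That is 1.06 mm, in the microwave range.

λ_max ≈ 1.06 mm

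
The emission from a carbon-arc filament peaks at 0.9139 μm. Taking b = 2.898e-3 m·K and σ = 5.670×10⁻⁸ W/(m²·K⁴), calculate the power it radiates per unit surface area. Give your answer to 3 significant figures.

Wien's law: T = b/λ_max = 2.898×10⁻³/9.139×10⁻⁷ = 3171.03 K.
Then I = σT⁴ = 5.670×10⁻⁸×(3171.03)⁴ = 5.73×10⁶ W/m².

I ≈ 5.73×10⁶ W/m²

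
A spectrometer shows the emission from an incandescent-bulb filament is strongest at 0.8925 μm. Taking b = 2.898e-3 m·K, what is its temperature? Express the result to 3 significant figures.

Wien's law gives T = b/λ_max = (2.898×10⁻³ m·K)/(8.925×10⁻⁷ m) = 3.25×10³ K.

T ≈ 3.25×10³ K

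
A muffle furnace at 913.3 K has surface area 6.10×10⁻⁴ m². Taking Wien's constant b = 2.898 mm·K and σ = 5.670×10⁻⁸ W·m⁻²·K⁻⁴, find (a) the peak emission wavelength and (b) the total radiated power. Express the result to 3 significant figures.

(a) λ_max = b/T = 2.898×10⁻³/913.3 = 3.173×10⁻⁶ m = 3.17 μm.
Area A = 6.10×10⁻⁴ m².
(b) P = σAT⁴ = 5.670×10⁻⁸×6.10×10⁻⁴×(913.3)⁴ = 24.1 W.

λ_max ≈ 3.17 μm; P ≈ 24.1 W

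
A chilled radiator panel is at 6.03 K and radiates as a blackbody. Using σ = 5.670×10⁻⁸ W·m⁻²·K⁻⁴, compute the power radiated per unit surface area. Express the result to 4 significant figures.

Stefan–Boltzmann: I = σT⁴ = 5.670×10⁻⁸ × (6.03)⁴ = 7.496×10⁻⁵ W/m².

I ≈ 7.496×10⁻⁵ W/m²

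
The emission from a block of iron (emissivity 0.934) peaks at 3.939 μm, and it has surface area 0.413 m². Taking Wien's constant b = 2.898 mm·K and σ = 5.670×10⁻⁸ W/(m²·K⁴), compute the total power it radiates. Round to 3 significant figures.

P ≈ 6.41×10³ W

Wien's law: T = b/λ_max = 2.898×10⁻³/3.939×10⁻⁶ = 735.720 K.
Area A = 0.413 m².
Then P = εσAT⁴ = 0.934×5.670×10⁻⁸×0.413×(735.720)⁴ = 6.41×10³ W.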